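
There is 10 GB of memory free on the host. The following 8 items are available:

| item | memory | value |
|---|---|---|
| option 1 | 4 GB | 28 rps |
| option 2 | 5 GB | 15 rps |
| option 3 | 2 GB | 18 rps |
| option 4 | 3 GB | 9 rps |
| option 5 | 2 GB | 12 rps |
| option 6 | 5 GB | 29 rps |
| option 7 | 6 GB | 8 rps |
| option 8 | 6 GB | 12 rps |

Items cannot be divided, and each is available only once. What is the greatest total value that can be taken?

59 rps

Check high-value combinations within 10 GB:
- option 3+option 5+option 6: memory 2+2+5=9, value 18+12+29=59
- option 1+option 3+option 5: memory 4+2+2=8, value 28+18+12=58
- option 1+option 6: memory 4+5=9, value 28+29=57
- option 3+option 4+option 6: memory 2+3+5=10, value 18+9+29=56
- option 1+option 3+option 4: memory 4+2+3=9, value 28+18+9=55
Best: 59 rps.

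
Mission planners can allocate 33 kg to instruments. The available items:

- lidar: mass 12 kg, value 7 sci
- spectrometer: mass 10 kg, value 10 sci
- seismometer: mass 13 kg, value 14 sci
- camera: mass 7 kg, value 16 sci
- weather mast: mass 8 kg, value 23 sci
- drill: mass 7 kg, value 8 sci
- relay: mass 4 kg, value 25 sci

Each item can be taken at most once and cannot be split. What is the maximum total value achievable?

78 sci

Check high-value combinations within 33 kg:
- seismometer+camera+weather mast+relay: mass 13+7+8+4=32, value 14+16+23+25=78
- spectrometer+camera+weather mast+relay: mass 10+7+8+4=29, value 10+16+23+25=74
- camera+weather mast+drill+relay: mass 7+8+7+4=26, value 16+23+8+25=72
- lidar+camera+weather mast+relay: mass 12+7+8+4=31, value 7+16+23+25=71
Best: 78 sci.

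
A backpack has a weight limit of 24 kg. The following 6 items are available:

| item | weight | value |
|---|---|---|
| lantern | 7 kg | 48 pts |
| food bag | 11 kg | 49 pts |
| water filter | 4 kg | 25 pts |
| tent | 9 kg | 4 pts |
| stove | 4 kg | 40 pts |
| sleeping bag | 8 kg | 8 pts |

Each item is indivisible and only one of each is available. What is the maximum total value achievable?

Check high-value combinations within 24 kg:
- lantern+food bag+stove: weight 7+11+4=22, value 48+49+40=137
- lantern+food bag+water filter: weight 7+11+4=22, value 48+49+25=122
- lantern+water filter+stove+sleeping bag: weight 7+4+4+8=23, value 48+25+40+8=121
- lantern+water filter+tent+stove: weight 7+4+9+4=24, value 48+25+4+40=117
- food bag+water filter+stove: weight 11+4+4=19, value 49+25+40=114
Best: 137 pts.

137 pts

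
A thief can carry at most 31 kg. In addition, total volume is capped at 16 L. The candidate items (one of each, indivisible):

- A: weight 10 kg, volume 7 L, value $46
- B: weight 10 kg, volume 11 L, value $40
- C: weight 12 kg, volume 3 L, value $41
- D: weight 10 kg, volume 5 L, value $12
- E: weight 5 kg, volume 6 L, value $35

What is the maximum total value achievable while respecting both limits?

$122

Feasible sets respecting both limits:
- A+C+E: weight 27, volume 16, value 122
- C+D+E: weight 27, volume 14, value 88
- A+C: weight 22, volume 10, value 87
Best: $122.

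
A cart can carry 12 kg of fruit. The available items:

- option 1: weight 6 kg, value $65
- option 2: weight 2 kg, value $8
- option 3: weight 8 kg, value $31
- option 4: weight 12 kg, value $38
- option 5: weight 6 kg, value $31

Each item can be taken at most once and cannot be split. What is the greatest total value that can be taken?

Check high-value combinations within 12 kg:
- option 1+option 5: weight 6+6=12, value 65+31=96
- option 1+option 2: weight 6+2=8, value 65+8=73
- option 1: weight 6, value 65
- option 2+option 5: weight 2+6=8, value 8+31=39
Best: $96.

$96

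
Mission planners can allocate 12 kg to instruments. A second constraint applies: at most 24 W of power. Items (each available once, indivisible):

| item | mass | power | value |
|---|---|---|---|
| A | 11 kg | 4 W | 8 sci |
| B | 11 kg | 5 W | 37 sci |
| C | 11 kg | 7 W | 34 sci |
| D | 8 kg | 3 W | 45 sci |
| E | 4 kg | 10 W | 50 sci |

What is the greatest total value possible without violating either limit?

95 sci

Feasible sets respecting both limits:
- D+E: mass 12, power 13, value 95
- E: mass 4, power 10, value 50
- D: mass 8, power 3, value 45
- B: mass 11, power 5, value 37
Best: 95 sci.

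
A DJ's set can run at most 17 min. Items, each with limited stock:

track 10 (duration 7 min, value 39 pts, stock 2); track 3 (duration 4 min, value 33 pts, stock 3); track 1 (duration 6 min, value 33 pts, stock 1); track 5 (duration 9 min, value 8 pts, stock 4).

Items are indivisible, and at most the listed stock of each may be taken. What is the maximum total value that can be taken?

Best selections within duration 17 and stock limits:
- 1×track 10 + 2×track 3: duration 15, value 105
- 1×track 10 + 1×track 3 + 1×track 1: duration 17, value 105
- 3×track 3: duration 12, value 99
- 2×track 3 + 1×track 1: duration 14, value 99
Best: 105 pts.

105 pts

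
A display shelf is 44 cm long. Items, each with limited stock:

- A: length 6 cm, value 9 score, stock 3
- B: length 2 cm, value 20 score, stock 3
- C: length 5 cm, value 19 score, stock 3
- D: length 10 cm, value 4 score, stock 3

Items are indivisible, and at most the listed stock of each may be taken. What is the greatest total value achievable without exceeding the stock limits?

144 score

Best selections within length 44 and stock limits:
- 3×A + 3×B + 3×C: length 39, value 144
- 2×A + 3×B + 3×C + 1×D: length 43, value 139
Best: 144 score.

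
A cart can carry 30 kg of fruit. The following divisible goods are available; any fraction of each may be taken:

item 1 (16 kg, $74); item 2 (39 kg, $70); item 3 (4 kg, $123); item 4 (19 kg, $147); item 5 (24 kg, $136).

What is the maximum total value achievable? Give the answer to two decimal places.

Take in order of value per unit:
- item 3 (123/4 per unit): all 4 → value 123, running total 123.00
- item 4 (147/19 per unit): all 19 → value 147, running total 270.00
- item 5 (136/24 per unit): 7 of 24 → value 7×136/24 = 39.6667, running total 309.67
Total 309.67.

309.67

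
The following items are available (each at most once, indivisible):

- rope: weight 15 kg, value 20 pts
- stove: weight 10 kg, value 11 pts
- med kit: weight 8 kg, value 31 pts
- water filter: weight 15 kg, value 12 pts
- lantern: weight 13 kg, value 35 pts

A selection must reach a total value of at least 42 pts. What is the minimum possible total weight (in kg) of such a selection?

Subsets with value ≥ 42, sorted by total weight:
- stove+med kit: weight 18, value 42
- med kit+lantern: weight 21, value 66
Minimum weight: 18 kg.

18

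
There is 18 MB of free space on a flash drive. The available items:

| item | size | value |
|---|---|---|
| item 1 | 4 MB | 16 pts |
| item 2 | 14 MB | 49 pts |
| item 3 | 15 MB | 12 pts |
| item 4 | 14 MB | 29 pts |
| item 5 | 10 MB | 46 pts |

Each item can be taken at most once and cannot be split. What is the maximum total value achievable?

Check high-value combinations within 18 MB:
- item 1+item 2: size 4+14=18, value 16+49=65
- item 1+item 5: size 4+10=14, value 16+46=62
- item 2: size 14, value 49
- item 5: size 10, value 46
Best: 65 pts.

65 pts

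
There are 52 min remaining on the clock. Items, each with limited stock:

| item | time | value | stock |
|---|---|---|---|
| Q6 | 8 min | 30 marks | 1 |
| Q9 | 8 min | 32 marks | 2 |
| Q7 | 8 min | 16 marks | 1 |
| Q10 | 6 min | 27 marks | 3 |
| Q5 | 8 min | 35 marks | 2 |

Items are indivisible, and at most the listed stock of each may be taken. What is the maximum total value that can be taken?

Top feasible selections:
- 1×Q6 + 2×Q9 + 2×Q10 + 2×Q5: time 52, value 218
- 2×Q9 + 3×Q10 + 2×Q5: time 50, value 215
- 1×Q6 + 1×Q9 + 3×Q10 + 2×Q5: time 50, value 213
Best: 218 marks.

218 marks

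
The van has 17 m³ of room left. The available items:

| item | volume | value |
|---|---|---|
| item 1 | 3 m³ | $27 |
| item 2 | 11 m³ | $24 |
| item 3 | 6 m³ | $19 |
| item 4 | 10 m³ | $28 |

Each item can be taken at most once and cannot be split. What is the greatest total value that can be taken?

Check high-value combinations within 17 m³:
- item 1+item 4: volume 3+10=13, value 27+28=55
- item 1+item 2: volume 3+11=14, value 27+24=51
- item 3+item 4: volume 6+10=16, value 19+28=47
- item 1+item 3: volume 3+6=9, value 27+19=46
Best: $55.

$55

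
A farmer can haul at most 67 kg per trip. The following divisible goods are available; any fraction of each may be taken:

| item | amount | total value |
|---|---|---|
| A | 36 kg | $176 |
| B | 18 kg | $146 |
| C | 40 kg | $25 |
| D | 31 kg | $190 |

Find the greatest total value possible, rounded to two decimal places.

Take in order of value per unit:
- B (146/18 per unit): all 18 → value 146, running total 146.00
- D (190/31 per unit): all 31 → value 190, running total 336.00
- A (176/36 per unit): 18 of 36 → value 18×176/36 = 88.0000, running total 424.00
Total 424.00.

424.00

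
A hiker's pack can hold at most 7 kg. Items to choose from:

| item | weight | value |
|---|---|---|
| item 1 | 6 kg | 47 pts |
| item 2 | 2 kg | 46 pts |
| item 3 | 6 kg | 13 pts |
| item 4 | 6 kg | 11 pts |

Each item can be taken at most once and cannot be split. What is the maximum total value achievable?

This is a 0/1 knapsack; check combinations near the capacity.
- item 1: weight 6, value 47
- item 2: weight 2, value 46
- item 3: weight 6, value 13
Best: 47 pts.

47 pts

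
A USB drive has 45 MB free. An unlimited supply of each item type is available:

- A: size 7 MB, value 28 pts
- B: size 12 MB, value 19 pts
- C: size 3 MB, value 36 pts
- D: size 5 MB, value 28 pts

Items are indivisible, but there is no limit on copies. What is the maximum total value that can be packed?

Best value-per-unit is C at 36/3, and filling with it alone uses size 15×3=45. No mix of the others beats 15×36 = 540.

540 pts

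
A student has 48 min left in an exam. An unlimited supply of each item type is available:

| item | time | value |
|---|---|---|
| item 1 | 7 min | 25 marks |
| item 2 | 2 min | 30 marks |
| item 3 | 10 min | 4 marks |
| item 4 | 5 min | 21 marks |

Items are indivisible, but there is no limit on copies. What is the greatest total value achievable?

720 marks

Best value-per-unit is item 2 at 30/2, and filling with it alone uses time 24×2=48. No mix of the others beats 24×30 = 720.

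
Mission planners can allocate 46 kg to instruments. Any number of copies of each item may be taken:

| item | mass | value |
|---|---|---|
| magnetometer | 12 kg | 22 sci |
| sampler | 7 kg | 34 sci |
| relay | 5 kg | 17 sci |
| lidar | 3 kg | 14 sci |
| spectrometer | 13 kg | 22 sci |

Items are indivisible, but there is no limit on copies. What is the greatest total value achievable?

Best value-per-unit is sampler at 34/7; filling with it alone gives 6×34 = 204.
Optimal mix: 4×sampler + 6×lidar → mass 46, value 220.

220 sci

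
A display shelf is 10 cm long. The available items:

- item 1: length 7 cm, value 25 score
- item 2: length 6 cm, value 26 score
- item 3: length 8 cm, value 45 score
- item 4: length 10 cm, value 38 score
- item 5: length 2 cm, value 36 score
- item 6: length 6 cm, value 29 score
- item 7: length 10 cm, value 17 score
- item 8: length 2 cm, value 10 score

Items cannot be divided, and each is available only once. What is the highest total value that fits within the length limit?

81 score

Check high-value combinations within 10 cm:
- item 3+item 5: length 8+2=10, value 45+36=81
- item 5+item 6+item 8: length 2+6+2=10, value 36+29+10=75
- item 2+item 5+item 8: length 6+2+2=10, value 26+36+10=72
Best: 81 score.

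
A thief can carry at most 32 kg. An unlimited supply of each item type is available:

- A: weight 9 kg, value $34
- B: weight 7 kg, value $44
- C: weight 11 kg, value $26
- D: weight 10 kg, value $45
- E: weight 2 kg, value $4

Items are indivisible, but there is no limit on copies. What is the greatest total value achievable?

Best value-per-unit is B at 44/7; filling with it alone gives 4×44 = 176.
Optimal mix: 4×B + 2×E → weight 32, value 184.

$184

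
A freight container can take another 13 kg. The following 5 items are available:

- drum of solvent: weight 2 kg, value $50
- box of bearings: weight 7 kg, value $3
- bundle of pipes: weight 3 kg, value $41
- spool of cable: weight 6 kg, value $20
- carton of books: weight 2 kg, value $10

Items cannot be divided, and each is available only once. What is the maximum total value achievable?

$121

Check high-value combinations within 13 kg:
- drum of solvent+bundle of pipes+spool of cable+carton of books: weight 2+3+6+2=13, value 50+41+20+10=121
- drum of solvent+bundle of pipes+spool of cable: weight 2+3+6=11, value 50+41+20=111
- drum of solvent+bundle of pipes+carton of books: weight 2+3+2=7, value 50+41+10=101
Best: $121.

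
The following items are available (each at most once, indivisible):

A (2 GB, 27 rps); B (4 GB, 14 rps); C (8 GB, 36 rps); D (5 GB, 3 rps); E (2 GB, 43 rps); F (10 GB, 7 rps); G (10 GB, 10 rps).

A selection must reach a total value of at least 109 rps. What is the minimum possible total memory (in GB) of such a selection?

16

Subsets with value ≥ 109, sorted by total memory:
- A+B+C+E: memory 16, value 120
- A+C+D+E: memory 17, value 109
- A+B+C+D+E: memory 21, value 123
Minimum memory: 16 GB.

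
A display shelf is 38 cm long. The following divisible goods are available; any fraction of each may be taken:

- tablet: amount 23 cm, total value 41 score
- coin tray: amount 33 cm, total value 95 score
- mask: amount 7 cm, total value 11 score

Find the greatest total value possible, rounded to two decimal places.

103.91

Take in order of value per unit:
- coin tray (95/33 per unit): all 33 → value 95, running total 95.00
- tablet (41/23 per unit): 5 of 23 → value 5×41/23 = 8.9130, running total 103.91
Total 103.91.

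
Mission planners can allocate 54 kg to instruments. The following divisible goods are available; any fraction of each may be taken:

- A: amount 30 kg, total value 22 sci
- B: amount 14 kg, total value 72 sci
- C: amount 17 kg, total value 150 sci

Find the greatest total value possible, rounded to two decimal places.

Take in order of value per unit:
- C (150/17 per unit): all 17 → value 150, running total 150.00
- B (72/14 per unit): all 14 → value 72, running total 222.00
- A (22/30 per unit): 23 of 30 → value 23×22/30 = 16.8667, running total 238.87
Total 238.87.

238.87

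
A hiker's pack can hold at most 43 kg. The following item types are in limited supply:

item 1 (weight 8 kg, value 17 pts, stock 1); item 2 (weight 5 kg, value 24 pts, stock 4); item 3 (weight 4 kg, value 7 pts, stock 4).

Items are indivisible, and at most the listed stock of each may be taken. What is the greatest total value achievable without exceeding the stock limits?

134 pts

Best selections within weight 43 and stock limits:
- 1×item 1 + 4×item 2 + 3×item 3: weight 40, value 134
- 1×item 1 + 4×item 2 + 2×item 3: weight 36, value 127
- 4×item 2 + 4×item 3: weight 36, value 124
- 1×item 1 + 4×item 2 + 1×item 3: weight 32, value 120
Best: 134 pts.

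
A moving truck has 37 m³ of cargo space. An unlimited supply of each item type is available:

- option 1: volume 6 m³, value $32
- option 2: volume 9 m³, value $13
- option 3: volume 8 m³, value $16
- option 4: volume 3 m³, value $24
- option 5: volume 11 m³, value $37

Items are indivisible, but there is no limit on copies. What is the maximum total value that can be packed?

$288

Best value-per-unit is option 4 at 24/3, and filling with it alone uses volume 12×3=36. No mix of the others beats 12×24 = 288.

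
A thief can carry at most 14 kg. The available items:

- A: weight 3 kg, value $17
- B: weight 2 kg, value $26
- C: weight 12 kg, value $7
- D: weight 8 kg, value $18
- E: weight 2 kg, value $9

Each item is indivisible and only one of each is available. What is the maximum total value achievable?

This is a 0/1 knapsack; check combinations near the capacity.
- A+B+D: weight 3+2+8=13, value 17+26+18=61
- B+D+E: weight 2+8+2=12, value 26+18+9=53
- A+B+E: weight 3+2+2=7, value 17+26+9=52
- B+D: weight 2+8=10, value 26+18=44
Best: $61.

$61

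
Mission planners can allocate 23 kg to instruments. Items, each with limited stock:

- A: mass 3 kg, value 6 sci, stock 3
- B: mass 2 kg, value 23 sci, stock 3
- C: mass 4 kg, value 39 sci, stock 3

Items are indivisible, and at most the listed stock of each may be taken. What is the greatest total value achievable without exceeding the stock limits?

Best selections within mass 23 and stock limits:
- 1×A + 3×B + 3×C: mass 21, value 192
- 3×B + 3×C: mass 18, value 186
- 2×A + 2×B + 3×C: mass 22, value 175
- 1×A + 2×B + 3×C: mass 19, value 169
Best: 192 sci.

192 sci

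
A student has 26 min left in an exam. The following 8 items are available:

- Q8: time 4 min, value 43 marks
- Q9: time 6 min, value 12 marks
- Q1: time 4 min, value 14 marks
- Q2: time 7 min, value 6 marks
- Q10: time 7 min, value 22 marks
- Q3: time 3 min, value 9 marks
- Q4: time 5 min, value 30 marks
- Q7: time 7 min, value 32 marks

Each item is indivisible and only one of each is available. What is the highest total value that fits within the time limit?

136 marks

This is a 0/1 knapsack; check combinations near the capacity.
- Q8+Q10+Q3+Q4+Q7: time 4+7+3+5+7=26, value 43+22+9+30+32=136
- Q8+Q9+Q1+Q4+Q7: time 4+6+4+5+7=26, value 43+12+14+30+32=131
- Q8+Q1+Q3+Q4+Q7: time 4+4+3+5+7=23, value 43+14+9+30+32=128
- Q8+Q10+Q4+Q7: time 4+7+5+7=23, value 43+22+30+32=127
Best: 136 marks.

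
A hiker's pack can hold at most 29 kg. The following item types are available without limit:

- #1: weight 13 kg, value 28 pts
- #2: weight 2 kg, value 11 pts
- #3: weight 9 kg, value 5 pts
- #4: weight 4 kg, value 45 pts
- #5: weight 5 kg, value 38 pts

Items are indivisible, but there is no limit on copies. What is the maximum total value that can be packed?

Best value-per-unit is #4 at 45/4, and filling with it alone uses weight 7×4=28. No mix of the others beats 7×45 = 315.

315 pts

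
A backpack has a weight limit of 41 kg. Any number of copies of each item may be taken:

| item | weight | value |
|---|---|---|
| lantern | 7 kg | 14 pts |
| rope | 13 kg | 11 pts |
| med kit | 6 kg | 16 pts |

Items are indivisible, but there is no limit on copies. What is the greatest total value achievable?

Best value-per-unit is med kit at 16/6, and filling with it alone uses weight 6×6=36. No mix of the others beats 6×16 = 96.

96 pts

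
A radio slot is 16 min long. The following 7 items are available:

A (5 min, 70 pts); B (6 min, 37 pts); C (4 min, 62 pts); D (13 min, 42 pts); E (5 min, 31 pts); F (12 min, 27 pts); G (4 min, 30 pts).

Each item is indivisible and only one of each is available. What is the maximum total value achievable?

Check high-value combinations within 16 min:
- A+B+C: duration 5+6+4=15, value 70+37+62=169
- A+C+E: duration 5+4+5=14, value 70+62+31=163
- A+C+G: duration 5+4+4=13, value 70+62+30=162
- A+B+E: duration 5+6+5=16, value 70+37+31=138
Best: 169 pts.

169 pts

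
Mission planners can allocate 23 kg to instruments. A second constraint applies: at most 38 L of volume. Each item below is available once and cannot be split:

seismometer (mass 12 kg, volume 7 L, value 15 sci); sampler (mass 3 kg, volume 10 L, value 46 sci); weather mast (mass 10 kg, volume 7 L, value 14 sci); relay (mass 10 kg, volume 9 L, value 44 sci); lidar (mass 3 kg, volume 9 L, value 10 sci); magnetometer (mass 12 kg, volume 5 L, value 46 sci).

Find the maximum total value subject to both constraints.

Feasible sets respecting both limits:
- sampler+weather mast+relay: mass 23, volume 26, value 104
- sampler+lidar+magnetometer: mass 18, volume 24, value 102
- sampler+relay+lidar: mass 16, volume 28, value 100
- sampler+magnetometer: mass 15, volume 15, value 92
Best: 104 sci.

104 sci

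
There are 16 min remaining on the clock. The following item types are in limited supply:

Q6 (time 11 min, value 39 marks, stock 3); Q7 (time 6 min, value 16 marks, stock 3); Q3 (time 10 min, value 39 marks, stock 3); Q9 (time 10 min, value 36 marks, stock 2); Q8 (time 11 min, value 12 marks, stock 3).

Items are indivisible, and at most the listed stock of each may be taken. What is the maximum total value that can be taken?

55 marks

Best selections within time 16 and stock limits:
- 1×Q7 + 1×Q3: time 16, value 55
- 1×Q7 + 1×Q9: time 16, value 52
- 1×Q3: time 10, value 39
Best: 55 marks.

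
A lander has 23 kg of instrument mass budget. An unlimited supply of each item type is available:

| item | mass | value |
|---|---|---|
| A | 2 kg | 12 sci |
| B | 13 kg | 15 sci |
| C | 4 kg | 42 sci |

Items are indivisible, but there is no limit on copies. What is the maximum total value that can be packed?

222 sci

Best value-per-unit is C at 42/4; filling with it alone gives 5×42 = 210.
Optimal mix: 1×A + 5×C → mass 22, value 222.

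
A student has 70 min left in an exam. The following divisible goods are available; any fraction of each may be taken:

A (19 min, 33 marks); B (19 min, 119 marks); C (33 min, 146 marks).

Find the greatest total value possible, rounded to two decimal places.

Take in order of value per unit:
- B (119/19 per unit): all 19 → value 119, running total 119.00
- C (146/33 per unit): all 33 → value 146, running total 265.00
- A (33/19 per unit): 18 of 19 → value 18×33/19 = 31.2632, running total 296.26
Total 296.26.

296.26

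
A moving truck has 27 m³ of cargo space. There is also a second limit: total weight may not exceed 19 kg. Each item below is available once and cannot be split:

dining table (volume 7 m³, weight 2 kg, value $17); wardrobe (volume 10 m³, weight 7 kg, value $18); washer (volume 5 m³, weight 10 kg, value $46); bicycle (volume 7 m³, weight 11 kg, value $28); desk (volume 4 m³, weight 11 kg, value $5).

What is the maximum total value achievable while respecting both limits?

$81

Feasible sets respecting both limits:
- dining table+wardrobe+washer: volume 22, weight 19, value 81
- wardrobe+washer: volume 15, weight 17, value 64
- dining table+washer: volume 12, weight 12, value 63
Best: $81.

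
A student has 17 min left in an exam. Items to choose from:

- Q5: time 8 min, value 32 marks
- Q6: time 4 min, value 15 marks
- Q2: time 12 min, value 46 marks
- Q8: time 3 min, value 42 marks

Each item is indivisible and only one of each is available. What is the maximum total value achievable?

89 marks

Check high-value combinations within 17 min:
- Q5+Q6+Q8: time 8+4+3=15, value 32+15+42=89
- Q2+Q8: time 12+3=15, value 46+42=88
- Q5+Q8: time 8+3=11, value 32+42=74
- Q6+Q2: time 4+12=16, value 15+46=61
- Q6+Q8: time 4+3=7, value 15+42=57
Best: 89 marks.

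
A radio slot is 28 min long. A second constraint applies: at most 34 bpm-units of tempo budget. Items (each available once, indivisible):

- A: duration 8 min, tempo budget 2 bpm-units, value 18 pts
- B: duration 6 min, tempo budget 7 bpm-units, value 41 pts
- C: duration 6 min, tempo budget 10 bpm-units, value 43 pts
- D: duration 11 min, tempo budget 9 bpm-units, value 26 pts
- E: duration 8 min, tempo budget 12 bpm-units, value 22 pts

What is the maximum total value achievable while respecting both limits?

Feasible sets respecting both limits:
- A+B+C+E: duration 28, tempo budget 31, value 124
- B+C+D: duration 23, tempo budget 26, value 110
- B+C+E: duration 20, tempo budget 29, value 106
Best: 124 pts.

124 pts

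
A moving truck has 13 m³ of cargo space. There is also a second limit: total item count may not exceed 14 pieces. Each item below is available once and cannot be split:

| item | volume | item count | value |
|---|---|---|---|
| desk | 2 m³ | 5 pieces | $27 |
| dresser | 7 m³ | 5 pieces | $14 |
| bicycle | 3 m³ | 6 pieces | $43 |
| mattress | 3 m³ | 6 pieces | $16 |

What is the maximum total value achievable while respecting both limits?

$70

Feasible sets respecting both limits:
- desk+bicycle: volume 5, item count 11, value 70
- bicycle+mattress: volume 6, item count 12, value 59
- dresser+bicycle: volume 10, item count 11, value 57
- bicycle: volume 3, item count 6, value 43
Best: $70.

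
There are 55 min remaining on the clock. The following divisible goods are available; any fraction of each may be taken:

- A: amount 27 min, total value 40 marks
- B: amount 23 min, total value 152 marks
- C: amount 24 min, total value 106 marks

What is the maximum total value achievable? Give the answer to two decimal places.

269.85

Take in order of value per unit:
- B (152/23 per unit): all 23 → value 152, running total 152.00
- C (106/24 per unit): all 24 → value 106, running total 258.00
- A (40/27 per unit): 8 of 27 → value 8×40/27 = 11.8519, running total 269.85
Total 269.85.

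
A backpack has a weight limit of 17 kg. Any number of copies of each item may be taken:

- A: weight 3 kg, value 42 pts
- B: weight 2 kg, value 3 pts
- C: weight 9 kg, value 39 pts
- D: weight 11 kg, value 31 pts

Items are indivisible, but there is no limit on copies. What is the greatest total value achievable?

Best value-per-unit is A at 42/3; filling with it alone gives 5×42 = 210.
Optimal mix: 5×A + 1×B → weight 17, value 213.

213 pts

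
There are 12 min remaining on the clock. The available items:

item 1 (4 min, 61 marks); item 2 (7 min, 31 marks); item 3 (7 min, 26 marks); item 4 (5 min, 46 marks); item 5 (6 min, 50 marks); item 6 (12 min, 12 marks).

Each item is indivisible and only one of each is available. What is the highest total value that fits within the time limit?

Check high-value combinations within 12 min:
- item 1+item 5: time 4+6=10, value 61+50=111
- item 1+item 4: time 4+5=9, value 61+46=107
- item 4+item 5: time 5+6=11, value 46+50=96
Best: 111 marks.

111 marks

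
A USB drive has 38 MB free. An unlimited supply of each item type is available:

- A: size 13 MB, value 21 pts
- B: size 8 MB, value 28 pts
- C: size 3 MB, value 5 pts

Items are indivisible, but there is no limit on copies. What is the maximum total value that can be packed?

122 pts

Best value-per-unit is B at 28/8; filling with it alone gives 4×28 = 112.
Optimal mix: 4×B + 2×C → size 38, value 122.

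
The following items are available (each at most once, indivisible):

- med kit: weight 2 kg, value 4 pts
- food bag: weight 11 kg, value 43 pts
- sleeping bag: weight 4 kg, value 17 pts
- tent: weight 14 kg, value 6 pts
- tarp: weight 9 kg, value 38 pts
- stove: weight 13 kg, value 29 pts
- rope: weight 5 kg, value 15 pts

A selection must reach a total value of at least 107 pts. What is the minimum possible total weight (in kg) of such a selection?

29

Subsets with value ≥ 107, sorted by total weight:
- food bag+sleeping bag+tarp+rope: weight 29, value 113
- med kit+food bag+sleeping bag+tarp+rope: weight 31, value 117
- food bag+tarp+stove: weight 33, value 110
Minimum weight: 29 kg.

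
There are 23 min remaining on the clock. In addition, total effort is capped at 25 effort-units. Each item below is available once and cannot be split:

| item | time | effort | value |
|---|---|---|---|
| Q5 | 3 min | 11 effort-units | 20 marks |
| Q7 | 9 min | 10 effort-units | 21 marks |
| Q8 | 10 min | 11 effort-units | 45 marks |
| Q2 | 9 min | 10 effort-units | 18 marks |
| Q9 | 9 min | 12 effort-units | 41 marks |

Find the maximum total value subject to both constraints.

86 marks

Feasible sets respecting both limits:
- Q8+Q9: time 19, effort 23, value 86
- Q7+Q8: time 19, effort 21, value 66
- Q5+Q8: time 13, effort 22, value 65
- Q8+Q2: time 19, effort 21, value 63
Best: 86 marks.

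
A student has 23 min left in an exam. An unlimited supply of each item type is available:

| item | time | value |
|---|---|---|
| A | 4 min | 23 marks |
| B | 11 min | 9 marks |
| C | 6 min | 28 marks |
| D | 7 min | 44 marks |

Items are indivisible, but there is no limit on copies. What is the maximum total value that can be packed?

136 marks

Best value-per-unit is D at 44/7; filling with it alone gives 3×44 = 132.
Optimal mix: 4×A + 1×D → time 23, value 136.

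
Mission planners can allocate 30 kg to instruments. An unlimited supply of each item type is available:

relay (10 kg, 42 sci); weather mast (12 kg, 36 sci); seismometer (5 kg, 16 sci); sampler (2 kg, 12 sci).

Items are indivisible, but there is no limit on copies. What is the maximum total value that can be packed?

180 sci

Best value-per-unit is sampler at 12/2, and filling with it alone uses mass 15×2=30. No mix of the others beats 15×12 = 180.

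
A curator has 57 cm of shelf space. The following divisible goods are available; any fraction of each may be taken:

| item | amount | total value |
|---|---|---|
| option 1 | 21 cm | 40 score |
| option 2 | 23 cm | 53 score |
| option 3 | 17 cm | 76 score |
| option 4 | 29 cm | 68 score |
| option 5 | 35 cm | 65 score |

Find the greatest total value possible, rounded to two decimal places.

169.35

Take in order of value per unit:
- option 3 (76/17 per unit): all 17 → value 76, running total 76.00
- option 4 (68/29 per unit): all 29 → value 68, running total 144.00
- option 2 (53/23 per unit): 11 of 23 → value 11×53/23 = 25.3478, running total 169.35
Total 169.35.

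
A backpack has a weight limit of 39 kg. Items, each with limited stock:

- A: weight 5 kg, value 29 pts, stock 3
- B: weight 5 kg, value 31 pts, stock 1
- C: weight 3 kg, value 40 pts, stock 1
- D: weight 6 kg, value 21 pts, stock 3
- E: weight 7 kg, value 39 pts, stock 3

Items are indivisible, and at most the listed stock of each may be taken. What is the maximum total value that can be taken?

Best selections within weight 39 and stock limits:
- 2×A + 1×B + 1×C + 3×E: weight 39, value 246
- 3×A + 1×C + 3×E: weight 39, value 244
- 3×A + 1×B + 1×C + 2×E: weight 37, value 236
- 2×A + 1×B + 1×C + 1×D + 2×E: weight 38, value 228
Best: 246 pts.

246 pts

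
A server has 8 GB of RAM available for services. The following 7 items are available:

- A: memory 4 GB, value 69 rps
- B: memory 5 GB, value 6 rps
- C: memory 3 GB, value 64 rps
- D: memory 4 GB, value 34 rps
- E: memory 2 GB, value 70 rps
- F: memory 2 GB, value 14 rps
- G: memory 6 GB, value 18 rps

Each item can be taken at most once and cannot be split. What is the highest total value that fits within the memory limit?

153 rps

Check high-value combinations within 8 GB:
- A+E+F: memory 4+2+2=8, value 69+70+14=153
- C+E+F: memory 3+2+2=7, value 64+70+14=148
- A+E: memory 4+2=6, value 69+70=139
Best: 153 rps.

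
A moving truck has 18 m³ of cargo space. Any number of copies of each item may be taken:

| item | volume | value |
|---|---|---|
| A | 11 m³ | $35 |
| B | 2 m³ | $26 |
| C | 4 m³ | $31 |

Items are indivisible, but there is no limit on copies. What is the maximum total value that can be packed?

Best value-per-unit is B at 26/2, and filling with it alone uses volume 9×2=18. No mix of the others beats 9×26 = 234.

$234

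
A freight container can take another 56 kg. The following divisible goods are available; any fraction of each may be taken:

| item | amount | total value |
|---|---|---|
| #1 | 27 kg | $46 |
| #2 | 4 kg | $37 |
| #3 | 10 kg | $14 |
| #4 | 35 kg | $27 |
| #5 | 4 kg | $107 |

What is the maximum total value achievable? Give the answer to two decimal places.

Take in order of value per unit:
- #5 (107/4 per unit): all 4 → value 107, running total 107.00
- #2 (37/4 per unit): all 4 → value 37, running total 144.00
- #1 (46/27 per unit): all 27 → value 46, running total 190.00
- #3 (14/10 per unit): all 10 → value 14, running total 204.00
- #4 (27/35 per unit): 11 of 35 → value 11×27/35 = 8.4857, running total 212.49
Total 212.49.

212.49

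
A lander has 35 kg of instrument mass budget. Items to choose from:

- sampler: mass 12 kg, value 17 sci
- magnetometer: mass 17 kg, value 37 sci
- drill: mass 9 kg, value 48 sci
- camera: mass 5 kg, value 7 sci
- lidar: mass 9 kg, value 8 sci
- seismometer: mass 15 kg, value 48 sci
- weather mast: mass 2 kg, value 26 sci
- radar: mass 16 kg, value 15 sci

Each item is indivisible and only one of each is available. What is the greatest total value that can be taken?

130 sci

Check high-value combinations within 35 kg:
- drill+lidar+seismometer+weather mast: mass 9+9+15+2=35, value 48+8+48+26=130
- drill+camera+seismometer+weather mast: mass 9+5+15+2=31, value 48+7+48+26=129
- drill+seismometer+weather mast: mass 9+15+2=26, value 48+48+26=122
- magnetometer+drill+camera+weather mast: mass 17+9+5+2=33, value 37+48+7+26=118
Best: 130 sci.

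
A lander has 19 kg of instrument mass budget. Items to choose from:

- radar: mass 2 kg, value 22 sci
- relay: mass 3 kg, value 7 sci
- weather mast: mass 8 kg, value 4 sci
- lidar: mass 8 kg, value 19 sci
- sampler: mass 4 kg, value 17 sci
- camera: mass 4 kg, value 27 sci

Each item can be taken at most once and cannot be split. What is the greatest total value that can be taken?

85 sci

Check high-value combinations within 19 kg:
- radar+lidar+sampler+camera: mass 2+8+4+4=18, value 22+19+17+27=85
- radar+relay+lidar+camera: mass 2+3+8+4=17, value 22+7+19+27=75
- radar+relay+sampler+camera: mass 2+3+4+4=13, value 22+7+17+27=73
- radar+weather mast+sampler+camera: mass 2+8+4+4=18, value 22+4+17+27=70
- relay+lidar+sampler+camera: mass 3+8+4+4=19, value 7+19+17+27=70
Best: 85 sci.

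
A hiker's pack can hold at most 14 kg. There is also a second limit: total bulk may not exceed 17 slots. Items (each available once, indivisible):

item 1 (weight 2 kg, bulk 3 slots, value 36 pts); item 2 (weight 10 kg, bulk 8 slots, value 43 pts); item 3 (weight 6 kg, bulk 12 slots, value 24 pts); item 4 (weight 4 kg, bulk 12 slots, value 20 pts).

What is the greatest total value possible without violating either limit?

Feasible sets respecting both limits:
- item 1+item 2: weight 12, bulk 11, value 79
- item 1+item 3: weight 8, bulk 15, value 60
- item 1+item 4: weight 6, bulk 15, value 56
Best: 79 pts.

79 pts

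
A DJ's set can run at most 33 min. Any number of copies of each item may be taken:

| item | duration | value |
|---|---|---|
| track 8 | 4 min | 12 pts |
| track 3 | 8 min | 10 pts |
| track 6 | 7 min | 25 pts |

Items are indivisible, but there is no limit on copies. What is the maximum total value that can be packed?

112 pts

Best value-per-unit is track 6 at 25/7; filling with it alone gives 4×25 = 100.
Optimal mix: 1×track 8 + 4×track 6 → duration 32, value 112.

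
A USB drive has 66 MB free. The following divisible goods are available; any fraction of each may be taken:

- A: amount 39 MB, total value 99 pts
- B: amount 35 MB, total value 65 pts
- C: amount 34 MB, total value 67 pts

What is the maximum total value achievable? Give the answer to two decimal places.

Take in order of value per unit:
- A (99/39 per unit): all 39 → value 99, running total 99.00
- C (67/34 per unit): 27 of 34 → value 27×67/34 = 53.2059, running total 152.21
Total 152.21.

152.21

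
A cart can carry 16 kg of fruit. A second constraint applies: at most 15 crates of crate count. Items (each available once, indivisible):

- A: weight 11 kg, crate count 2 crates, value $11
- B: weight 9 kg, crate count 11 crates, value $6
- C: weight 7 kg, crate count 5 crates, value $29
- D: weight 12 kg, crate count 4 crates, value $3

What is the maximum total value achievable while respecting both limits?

$29

Feasible sets respecting both limits:
- C: weight 7, crate count 5, value 29
- A: weight 11, crate count 2, value 11
- B: weight 9, crate count 11, value 6
- D: weight 12, crate count 4, value 3
Best: $29.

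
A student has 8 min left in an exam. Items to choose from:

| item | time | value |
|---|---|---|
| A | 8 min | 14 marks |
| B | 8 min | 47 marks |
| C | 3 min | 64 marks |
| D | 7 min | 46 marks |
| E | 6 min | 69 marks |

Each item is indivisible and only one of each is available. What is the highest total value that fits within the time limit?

69 marks

Check high-value combinations within 8 min:
- E: time 6, value 69
- C: time 3, value 64
- B: time 8, value 47
- D: time 7, value 46
- A: time 8, value 14
Best: 69 marks.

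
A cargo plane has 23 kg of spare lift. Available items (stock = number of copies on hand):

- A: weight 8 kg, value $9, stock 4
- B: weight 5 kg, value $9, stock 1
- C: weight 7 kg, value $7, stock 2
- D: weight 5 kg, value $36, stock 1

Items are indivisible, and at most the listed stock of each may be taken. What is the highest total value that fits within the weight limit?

Top feasible selections:
- 1×A + 1×B + 1×D: weight 18, value 54
- 2×A + 1×D: weight 21, value 54
- 1×B + 1×C + 1×D: weight 17, value 52
- 1×A + 1×C + 1×D: weight 20, value 52
Best: $54.

$54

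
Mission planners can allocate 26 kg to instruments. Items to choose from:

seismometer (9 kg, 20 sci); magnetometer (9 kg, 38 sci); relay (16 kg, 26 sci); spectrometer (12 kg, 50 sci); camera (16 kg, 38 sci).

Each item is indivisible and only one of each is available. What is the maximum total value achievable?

88 sci

Check high-value combinations within 26 kg:
- magnetometer+spectrometer: mass 9+12=21, value 38+50=88
- magnetometer+camera: mass 9+16=25, value 38+38=76
- seismometer+spectrometer: mass 9+12=21, value 20+50=70
Best: 88 sci.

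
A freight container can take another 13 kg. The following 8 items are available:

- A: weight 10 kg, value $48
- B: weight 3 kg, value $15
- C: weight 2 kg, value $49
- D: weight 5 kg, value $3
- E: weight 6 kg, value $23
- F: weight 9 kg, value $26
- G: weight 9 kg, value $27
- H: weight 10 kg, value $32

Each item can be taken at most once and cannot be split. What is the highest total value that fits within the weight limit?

$97

Check high-value combinations within 13 kg:
- A+C: weight 10+2=12, value 48+49=97
- B+C+E: weight 3+2+6=11, value 15+49+23=87
- C+H: weight 2+10=12, value 49+32=81
- C+G: weight 2+9=11, value 49+27=76
Best: $97.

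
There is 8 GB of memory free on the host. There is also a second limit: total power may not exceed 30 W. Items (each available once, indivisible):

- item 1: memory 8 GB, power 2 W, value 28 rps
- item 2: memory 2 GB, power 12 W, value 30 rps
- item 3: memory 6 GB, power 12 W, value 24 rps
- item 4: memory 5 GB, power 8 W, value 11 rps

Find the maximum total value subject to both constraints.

Feasible sets respecting both limits:
- item 2+item 3: memory 8, power 24, value 54
- item 2+item 4: memory 7, power 20, value 41
- item 2: memory 2, power 12, value 30
- item 1: memory 8, power 2, value 28
Best: 54 rps.

54 rps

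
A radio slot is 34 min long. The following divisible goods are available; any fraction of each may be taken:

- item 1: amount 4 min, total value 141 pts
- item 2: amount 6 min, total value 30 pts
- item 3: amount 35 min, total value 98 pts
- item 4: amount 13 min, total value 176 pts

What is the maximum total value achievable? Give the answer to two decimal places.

Take in order of value per unit:
- item 1 (141/4 per unit): all 4 → value 141, running total 141.00
- item 4 (176/13 per unit): all 13 → value 176, running total 317.00
- item 2 (30/6 per unit): all 6 → value 30, running total 347.00
- item 3 (98/35 per unit): 11 of 35 → value 11×98/35 = 30.8000, running total 377.80
Total 377.80.

377.80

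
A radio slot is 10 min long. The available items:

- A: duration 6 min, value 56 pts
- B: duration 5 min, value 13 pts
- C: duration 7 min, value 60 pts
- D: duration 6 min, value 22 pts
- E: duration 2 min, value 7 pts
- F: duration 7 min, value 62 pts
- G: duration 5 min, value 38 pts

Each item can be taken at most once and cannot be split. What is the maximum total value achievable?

69 pts

This is a 0/1 knapsack; check combinations near the capacity.
- E+F: duration 2+7=9, value 7+62=69
- C+E: duration 7+2=9, value 60+7=67
- A+E: duration 6+2=8, value 56+7=63
- F: duration 7, value 62
Best: 69 pts.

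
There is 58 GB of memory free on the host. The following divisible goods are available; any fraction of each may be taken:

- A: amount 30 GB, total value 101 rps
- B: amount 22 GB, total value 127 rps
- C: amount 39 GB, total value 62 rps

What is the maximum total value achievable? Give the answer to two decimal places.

237.54

Take in order of value per unit:
- B (127/22 per unit): all 22 → value 127, running total 127.00
- A (101/30 per unit): all 30 → value 101, running total 228.00
- C (62/39 per unit): 6 of 39 → value 6×62/39 = 9.5385, running total 237.54
Total 237.54.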